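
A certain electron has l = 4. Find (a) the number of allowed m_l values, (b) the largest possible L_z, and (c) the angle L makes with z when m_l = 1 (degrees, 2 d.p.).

There are 2l+1 = 9 values of m_l.
L_z,max = lℏ = 4ℏ.
For m_l = 1: cos θ = 1/√20, θ ≈ 77.08°.

9 values; L_z,max = 4ℏ; θ(m_l=1) ≈ 77.08°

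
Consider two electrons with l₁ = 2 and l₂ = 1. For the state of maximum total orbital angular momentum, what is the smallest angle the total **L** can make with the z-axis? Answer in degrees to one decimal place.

Angular momentum addition gives L = |l₁ − l₂|, …, l₁ + l₂.
So L can be 1, 2, 3.
The maximum is L = 3, with |L_tot| = ℏ√(3·4) = 2√3 ℏ.
The minimum angle with z is arccos(3/√12) ≈ 30.0°.

θ_min ≈ 30.0°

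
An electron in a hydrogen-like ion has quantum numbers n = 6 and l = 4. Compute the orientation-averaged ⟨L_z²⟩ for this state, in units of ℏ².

m_l runs from −4 to 4, i.e. {-4, -3, -2, -1, 0, 1, 2, 3, 4}.
Average of L_z² over 9 states: 60/9 ℏ² = 6.667 ℏ².

⟨L_z²⟩ = 6.667 ℏ²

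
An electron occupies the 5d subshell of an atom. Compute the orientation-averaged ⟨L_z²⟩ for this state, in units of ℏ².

The 5d subshell has l = 2.
The allowed m_l values are -2, -1, 0, 1, 2.
Average of L_z² over 5 states: 10/5 ℏ² = 2 ℏ².

⟨L_z²⟩ = 2 ℏ²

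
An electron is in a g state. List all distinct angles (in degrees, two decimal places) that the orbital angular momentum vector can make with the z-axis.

θ ∈ {26.57°, 47.87°, 63.43°, 77.08°, 90.00°, 102.92°, 116.57°, 132.13°, 153.43°}

For a g orbital, l = 4.
|L|² = l(l+1)ℏ² = 20ℏ², so |L| = 2√5 ℏ.
cos θ = m_l/√20 for each m_l ∈ {-4, -3, -2, -1, 0, 1, 2, 3, 4}.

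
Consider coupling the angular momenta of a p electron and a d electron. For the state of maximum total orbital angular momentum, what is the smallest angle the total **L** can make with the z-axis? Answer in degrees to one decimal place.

θ_min ≈ 30.0°

Angular momentum addition gives L = |l₁ − l₂|, …, l₁ + l₂.
Allowed values: L = 1, 2, 3.
The maximum is L = 3, with |L_tot| = ℏ√(3·4) = 2√3 ℏ.
The minimum angle with z is arccos(3/√12) ≈ 30.0°.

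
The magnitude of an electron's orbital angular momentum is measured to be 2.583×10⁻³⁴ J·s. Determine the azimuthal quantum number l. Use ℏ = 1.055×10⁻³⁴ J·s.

l = 2

|L|/ℏ = (2.583×10⁻³⁴)/(1.055×10⁻³⁴) ≈ 2.448.
(|L|/ℏ)² = l(l+1) ≈ 5.99 ⇒ l = 2.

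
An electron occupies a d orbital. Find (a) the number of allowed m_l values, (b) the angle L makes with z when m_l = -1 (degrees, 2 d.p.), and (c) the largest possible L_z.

5 values; θ(m_l=-1) ≈ 114.09°; L_z,max = 2ℏ

For a d orbital, l = 2.
There are 2l+1 = 5 values of m_l.
For m_l = -1: cos θ = -1/√6, θ ≈ 114.09°.
L_z,max = lℏ = 2ℏ.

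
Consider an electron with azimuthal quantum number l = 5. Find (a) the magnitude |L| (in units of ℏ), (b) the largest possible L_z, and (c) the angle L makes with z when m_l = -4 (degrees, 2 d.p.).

|L| = √30 ℏ ≈ 5.477ℏ; L_z,max = 5ℏ; θ(m_l=-4) ≈ 136.91°

|L| = ℏ√(5·6) = √30 ℏ ≈ 5.477ℏ.
L_z,max = lℏ = 5ℏ.
For m_l = -4: cos θ = -4/√30, θ ≈ 136.91°.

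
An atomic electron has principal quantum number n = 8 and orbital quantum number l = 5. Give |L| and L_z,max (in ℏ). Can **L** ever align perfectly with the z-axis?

No: L_z,max = 5ℏ < |L| = √30 ℏ ≈ 5.477ℏ

|L| = √30 ℏ ≈ 5.4772ℏ, while L_z,max = lℏ = 5ℏ.
Since |L| > L_z,max, the vector can never point exactly along z; the closest it comes is θ_min = arccos(5/√30) ≈ 24.1°.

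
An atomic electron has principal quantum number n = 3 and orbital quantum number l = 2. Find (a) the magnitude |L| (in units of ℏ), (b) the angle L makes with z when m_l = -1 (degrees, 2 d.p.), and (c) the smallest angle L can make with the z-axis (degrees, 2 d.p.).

|L| = √6 ℏ ≈ 2.449ℏ; θ(m_l=-1) ≈ 114.09°; θ_min ≈ 35.26°

|L| = ℏ√(2·3) = √6 ℏ ≈ 2.449ℏ.
For m_l = -1: cos θ = -1/√6, θ ≈ 114.09°.
cos θ_min = 2/√6, so θ_min ≈ 35.26°.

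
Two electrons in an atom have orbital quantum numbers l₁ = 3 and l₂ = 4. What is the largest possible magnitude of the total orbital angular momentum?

By the triangle rule, |l₁ − l₂| ≤ L ≤ l₁ + l₂.
L ∈ {1, 2, 3, 4, 5, 6, 7}.
The largest magnitude corresponds to L = 7: |L_tot| = ℏ√(7·8) = 2√14 ℏ.

|L_tot|_max = 2√14 ℏ ≈ 7.483ℏ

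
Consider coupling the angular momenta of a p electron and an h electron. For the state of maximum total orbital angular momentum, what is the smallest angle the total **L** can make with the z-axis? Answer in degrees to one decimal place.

θ_min ≈ 22.2°

L runs from |1 − 5| = 4 to 1 + 5 = 6.
L ∈ {4, 5, 6}.
The maximum is L = 6, with |L_tot| = ℏ√(6·7) = √42 ℏ.
The minimum angle with z is arccos(6/√42) ≈ 22.2°.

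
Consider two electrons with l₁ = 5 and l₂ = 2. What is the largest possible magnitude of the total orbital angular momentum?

|L_tot|_max = 2√14 ℏ ≈ 7.483ℏ

L runs from |5 − 2| = 3 to 5 + 2 = 7.
L ∈ {3, 4, 5, 6, 7}.
The largest magnitude corresponds to L = 7: |L_tot| = ℏ√(7·8) = 2√14 ℏ.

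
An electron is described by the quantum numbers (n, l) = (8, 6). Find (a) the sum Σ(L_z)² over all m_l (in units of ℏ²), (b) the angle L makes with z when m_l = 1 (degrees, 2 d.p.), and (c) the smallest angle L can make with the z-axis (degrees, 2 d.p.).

Σ(L_z)² = 182 ℏ²; θ(m_l=1) ≈ 81.12°; θ_min ≈ 22.21°

Σ m_l² = 182, so Σ(L_z)² = 182 ℏ².
For m_l = 1: cos θ = 1/√42, θ ≈ 81.12°.
cos θ_min = 6/√42, so θ_min ≈ 22.21°.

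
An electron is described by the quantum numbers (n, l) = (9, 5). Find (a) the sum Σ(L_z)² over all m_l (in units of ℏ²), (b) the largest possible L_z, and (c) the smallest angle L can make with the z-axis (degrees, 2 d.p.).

Σ(L_z)² = 110 ℏ²; L_z,max = 5ℏ; θ_min ≈ 24.09°

Σ m_l² = 110, so Σ(L_z)² = 110 ℏ².
L_z,max = lℏ = 5ℏ.
cos θ_min = 5/√30, so θ_min ≈ 24.09°.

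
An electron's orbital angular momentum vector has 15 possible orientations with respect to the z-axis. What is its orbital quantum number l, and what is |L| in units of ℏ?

l = 7, |L| = 2√14 ℏ ≈ 7.483ℏ

2l + 1 = 15 ⇒ l = 7.
Then |L| = √(l(l+1)) ℏ = 2√14 ℏ.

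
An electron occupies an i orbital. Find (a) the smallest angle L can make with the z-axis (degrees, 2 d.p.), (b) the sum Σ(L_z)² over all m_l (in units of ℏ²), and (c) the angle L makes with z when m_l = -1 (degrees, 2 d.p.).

For an i orbital, l = 6.
cos θ_min = 6/√42, so θ_min ≈ 22.21°.
Σ m_l² = 182, so Σ(L_z)² = 182 ℏ².
For m_l = -1: cos θ = -1/√42, θ ≈ 98.88°.

θ_min ≈ 22.21°; Σ(L_z)² = 182 ℏ²; θ(m_l=-1) ≈ 98.88°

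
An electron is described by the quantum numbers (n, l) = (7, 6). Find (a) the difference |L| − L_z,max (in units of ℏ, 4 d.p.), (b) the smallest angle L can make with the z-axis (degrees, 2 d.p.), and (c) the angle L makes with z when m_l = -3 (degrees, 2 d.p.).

|L| − L_z,max = (√42 − 6)ℏ ≈ 0.4807ℏ.
cos θ_min = 6/√42, so θ_min ≈ 22.21°.
For m_l = -3: cos θ = -3/√42, θ ≈ 117.58°.

|L|−L_z,max ≈ 0.4807ℏ; θ_min ≈ 22.21°; θ(m_l=-3) ≈ 117.58°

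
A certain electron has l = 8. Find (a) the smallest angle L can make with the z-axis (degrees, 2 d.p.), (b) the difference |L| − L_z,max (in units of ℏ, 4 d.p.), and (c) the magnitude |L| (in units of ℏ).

cos θ_min = 8/√72, so θ_min ≈ 19.47°.
|L| − L_z,max = (6√2 − 8)ℏ ≈ 0.4853ℏ.
|L| = ℏ√(8·9) = 6√2 ℏ ≈ 8.485ℏ.

θ_min ≈ 19.47°; |L|−L_z,max ≈ 0.4853ℏ; |L| = 6√2 ℏ ≈ 8.485ℏ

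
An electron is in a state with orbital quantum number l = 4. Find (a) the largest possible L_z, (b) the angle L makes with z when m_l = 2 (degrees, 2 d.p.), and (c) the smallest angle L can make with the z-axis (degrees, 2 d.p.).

L_z,max = lℏ = 4ℏ.
For m_l = 2: cos θ = 2/√20, θ ≈ 63.43°.
cos θ_min = 4/√20, so θ_min ≈ 26.57°.

L_z,max = 4ℏ; θ(m_l=2) ≈ 63.43°; θ_min ≈ 26.57°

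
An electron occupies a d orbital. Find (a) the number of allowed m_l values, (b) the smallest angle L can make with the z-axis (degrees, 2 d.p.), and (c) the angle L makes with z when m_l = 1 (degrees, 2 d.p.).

For a d orbital, l = 2.
There are 2l+1 = 5 values of m_l.
cos θ_min = 2/√6, so θ_min ≈ 35.26°.
For m_l = 1: cos θ = 1/√6, θ ≈ 65.91°.

5 values; θ_min ≈ 35.26°; θ(m_l=1) ≈ 65.91°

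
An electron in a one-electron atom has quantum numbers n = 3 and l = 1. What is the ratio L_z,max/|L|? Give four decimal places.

L_z,max/|L| = 0.7071

|L| = √2 ℏ ≈ 1.4142ℏ, while L_z,max = lℏ = 1ℏ.
L_z,max/|L| = 1/√2 = 0.7071.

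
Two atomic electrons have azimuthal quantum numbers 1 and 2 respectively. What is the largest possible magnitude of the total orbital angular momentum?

|L_tot|_max = 2√3 ℏ ≈ 3.464ℏ

L runs from |1 − 2| = 1 to 1 + 2 = 3.
Allowed values: L = 1, 2, 3.
The largest magnitude corresponds to L = 3: |L_tot| = ℏ√(3·4) = 2√3 ℏ.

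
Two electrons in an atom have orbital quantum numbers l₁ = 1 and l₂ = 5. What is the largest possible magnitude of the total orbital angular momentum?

|L_tot|_max = √42 ℏ ≈ 6.481ℏ

L runs from |1 − 5| = 4 to 1 + 5 = 6.
L ∈ {4, 5, 6}.
The largest magnitude corresponds to L = 6: |L_tot| = ℏ√(6·7) = √42 ℏ.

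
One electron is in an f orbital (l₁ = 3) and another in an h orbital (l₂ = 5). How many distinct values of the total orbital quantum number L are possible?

7

L runs from |3 − 5| = 2 to 3 + 5 = 8.
Allowed values: L = 2, 3, 4, 5, 6, 7, 8.
That is 7 values.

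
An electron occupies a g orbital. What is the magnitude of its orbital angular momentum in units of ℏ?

|L| = 2√5 ℏ ≈ 4.472ℏ

For a g orbital, l = 4.
|L| = ℏ√(l(l+1)) = ℏ√(4·5) = 2√5 ℏ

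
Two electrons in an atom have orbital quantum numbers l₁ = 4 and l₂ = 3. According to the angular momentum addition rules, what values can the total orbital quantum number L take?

L = 1, 2, 3, 4, 5, 6, 7

Angular momentum addition gives L = |l₁ − l₂|, …, l₁ + l₂.
Allowed values: L = 1, 2, 3, 4, 5, 6, 7.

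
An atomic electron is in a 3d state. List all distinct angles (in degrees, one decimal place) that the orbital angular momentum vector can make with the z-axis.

θ ∈ {35.3°, 65.9°, 90.0°, 114.1°, 144.7°}

For 3d, l = 2.
|L|² = l(l+1)ℏ² = 6ℏ², so |L| = √6 ℏ.
cos θ = m_l/√6 for each m_l ∈ {-2, -1, 0, 1, 2}.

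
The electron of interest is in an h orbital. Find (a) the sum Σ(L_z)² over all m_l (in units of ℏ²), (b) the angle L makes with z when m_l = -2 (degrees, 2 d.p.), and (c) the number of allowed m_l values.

H corresponds to l = 5.
Σ m_l² = 110, so Σ(L_z)² = 110 ℏ².
For m_l = -2: cos θ = -2/√30, θ ≈ 111.42°.
There are 2l+1 = 11 values of m_l.

Σ(L_z)² = 110 ℏ²; θ(m_l=-2) ≈ 111.42°; 11 values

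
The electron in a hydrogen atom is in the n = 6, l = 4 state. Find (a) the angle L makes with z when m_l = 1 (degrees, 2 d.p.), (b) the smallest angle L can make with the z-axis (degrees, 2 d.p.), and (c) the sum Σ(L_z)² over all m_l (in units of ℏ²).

For m_l = 1: cos θ = 1/√20, θ ≈ 77.08°.
cos θ_min = 4/√20, so θ_min ≈ 26.57°.
Σ m_l² = 60, so Σ(L_z)² = 60 ℏ².

θ(m_l=1) ≈ 77.08°; θ_min ≈ 26.57°; Σ(L_z)² = 60 ℏ²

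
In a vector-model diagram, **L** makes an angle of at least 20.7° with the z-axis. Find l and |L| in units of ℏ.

cos θ_min = l/√(l(l+1)) = √(l/(l+1)), so l/(l+1) = cos²(20.7°) = 0.8751.
Thus l = 0.8751/(1 − 0.8751) ≈ 7.
Then |L| = ℏ√(7·8) = 2√14 ℏ.

l = 7, |L| = 2√14 ℏ ≈ 7.483ℏ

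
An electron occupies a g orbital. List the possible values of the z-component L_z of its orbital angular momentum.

A g state has l = 4.
L_z = m_l ℏ with m_l ranging from −l to +l in integer steps.
For l = 4: m_l ∈ {-4, -3, -2, -1, 0, 1, 2, 3, 4}.

L_z ∈ {−4ℏ, −3ℏ, −2ℏ, −ℏ, 0, ℏ, 2ℏ, 3ℏ, 4ℏ}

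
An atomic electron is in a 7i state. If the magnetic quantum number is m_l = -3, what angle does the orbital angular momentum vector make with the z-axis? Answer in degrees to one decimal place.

θ ≈ 117.6°

For 7i, l = 6.
|L|² = l(l+1)ℏ² = 42ℏ², so |L| = √42 ℏ.
L_z = m_l ℏ = −3ℏ.
cos θ = L_z/|L| = -3/√42, so θ ≈ 117.6°.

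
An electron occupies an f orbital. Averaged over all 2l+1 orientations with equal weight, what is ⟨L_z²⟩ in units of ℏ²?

⟨L_z²⟩ = 4 ℏ²

The letter f corresponds to l = 3.
m_l ∈ {-3, -2, -1, 0, 1, 2, 3}.
⟨L_z²⟩ = ℏ²·(Σ m_l²)/(2l+1) = ℏ²·28/7 = 4ℏ².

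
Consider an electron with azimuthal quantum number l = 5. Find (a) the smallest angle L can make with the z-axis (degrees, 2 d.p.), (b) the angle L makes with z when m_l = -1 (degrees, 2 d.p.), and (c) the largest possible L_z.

θ_min ≈ 24.09°; θ(m_l=-1) ≈ 100.52°; L_z,max = 5ℏ

cos θ_min = 5/√30, so θ_min ≈ 24.09°.
For m_l = -1: cos θ = -1/√30, θ ≈ 100.52°.
L_z,max = lℏ = 5ℏ.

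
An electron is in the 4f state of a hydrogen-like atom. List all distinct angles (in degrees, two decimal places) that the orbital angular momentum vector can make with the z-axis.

θ ∈ {30.00°, 54.74°, 73.22°, 90.00°, 106.78°, 125.26°, 150.00°}

The 4f subshell has l = 3.
|L| = √(l(l+1)) ℏ = 2√3 ℏ.
cos θ = m_l/√12 for each m_l ∈ {-3, -2, -1, 0, 1, 2, 3}.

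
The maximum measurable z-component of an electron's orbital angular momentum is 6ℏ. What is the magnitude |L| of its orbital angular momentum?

L_z,max = lℏ, so l = 6.
Then |L| = ℏ√(6·7) = √42 ℏ.

|L| = √42 ℏ ≈ 6.481ℏ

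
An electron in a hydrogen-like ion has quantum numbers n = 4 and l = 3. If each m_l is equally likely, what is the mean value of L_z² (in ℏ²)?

⟨L_z²⟩ = 4 ℏ²

m_l runs from −3 to 3, i.e. {-3, -2, -1, 0, 1, 2, 3}.
⟨L_z²⟩ = ℏ²·(Σ m_l²)/(2l+1) = ℏ²·28/7 = 4ℏ².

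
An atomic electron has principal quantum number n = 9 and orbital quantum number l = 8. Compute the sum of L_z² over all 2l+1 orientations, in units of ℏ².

m_l runs from −8 to 8, i.e. {-8, -7, -6, -5, -4, -3, -2, -1, 0, 1, 2, 3, 4, 5, 6, 7, 8}.
Σ m_l² = l(l+1)(2l+1)/3 = 8·9·17/3 = 408.

Σ(L_z)² = 408 ℏ²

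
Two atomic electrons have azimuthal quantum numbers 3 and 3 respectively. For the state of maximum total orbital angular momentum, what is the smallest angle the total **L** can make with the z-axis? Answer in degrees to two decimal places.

θ_min ≈ 22.21°

Angular momentum addition gives L = |l₁ − l₂|, …, l₁ + l₂.
Allowed values: L = 0, 1, 2, 3, 4, 5, 6.
The maximum is L = 6, with |L_tot| = ℏ√(6·7) = √42 ℏ.
The minimum angle with z is arccos(6/√42) ≈ 22.21°.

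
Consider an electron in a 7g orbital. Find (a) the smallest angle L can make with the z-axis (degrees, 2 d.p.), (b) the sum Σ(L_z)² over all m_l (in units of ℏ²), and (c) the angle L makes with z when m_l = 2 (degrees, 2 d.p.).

For 7g, l = 4.
cos θ_min = 4/√20, so θ_min ≈ 26.57°.
Σ m_l² = 60, so Σ(L_z)² = 60 ℏ².
For m_l = 2: cos θ = 2/√20, θ ≈ 63.43°.

θ_min ≈ 26.57°; Σ(L_z)² = 60 ℏ²; θ(m_l=2) ≈ 63.43°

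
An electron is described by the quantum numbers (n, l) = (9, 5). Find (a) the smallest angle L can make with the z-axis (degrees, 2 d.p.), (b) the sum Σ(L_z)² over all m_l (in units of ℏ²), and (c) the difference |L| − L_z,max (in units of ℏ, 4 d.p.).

cos θ_min = 5/√30, so θ_min ≈ 24.09°.
Σ m_l² = 110, so Σ(L_z)² = 110 ℏ².
|L| − L_z,max = (√30 − 5)ℏ ≈ 0.4772ℏ.

θ_min ≈ 24.09°; Σ(L_z)² = 110 ℏ²; |L|−L_z,max ≈ 0.4772ℏ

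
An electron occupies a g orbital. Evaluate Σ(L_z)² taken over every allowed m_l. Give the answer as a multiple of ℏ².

The letter g corresponds to l = 4.
The allowed m_l values are -4, -3, -2, -1, 0, 1, 2, 3, 4.
Σ m_l² = 2·(1 + 4 + 9 + 16) = 60.

Σ(L_z)² = 60 ℏ²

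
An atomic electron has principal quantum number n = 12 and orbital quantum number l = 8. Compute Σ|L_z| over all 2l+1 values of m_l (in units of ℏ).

The allowed m_l values are -8, -7, -6, -5, -4, -3, -2, -1, 0, 1, 2, 3, 4, 5, 6, 7, 8.
Σ|m_l| = 2·8(8+1)/2 = 72.

Σ|L_z| = 72 ℏ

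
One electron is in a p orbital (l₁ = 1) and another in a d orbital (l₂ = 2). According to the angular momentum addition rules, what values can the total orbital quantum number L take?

L = 1, 2, 3

The total orbital quantum number L ranges from |l₁ − l₂| to l₁ + l₂ in integer steps.
Allowed values: L = 1, 2, 3.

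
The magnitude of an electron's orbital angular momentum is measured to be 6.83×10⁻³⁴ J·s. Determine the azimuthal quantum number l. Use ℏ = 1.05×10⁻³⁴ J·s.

l = 6

In units of ℏ, |L| ≈ 6.505.
Set l(l+1) = 42.31; the integer solution is l = 6.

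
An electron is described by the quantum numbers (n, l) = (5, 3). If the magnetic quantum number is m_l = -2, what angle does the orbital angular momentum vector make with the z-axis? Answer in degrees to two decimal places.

|L| = ℏ√(l(l+1)) = 2√3 ℏ.
L_z = m_l ℏ = −2ℏ.
cos θ = L_z/|L| = -2/√12, so θ ≈ 125.26°.

θ ≈ 125.26°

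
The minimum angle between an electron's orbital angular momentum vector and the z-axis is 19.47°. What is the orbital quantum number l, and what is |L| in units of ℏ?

At minimum angle, m_l = l, so cos θ = l/√(l(l+1)); cos²θ = l/(l+1) = 0.8889.
Thus l = 0.8889/(1 − 0.8889) ≈ 8.
Then |L| = ℏ√(8·9) = 6√2 ℏ.

l = 8, |L| = 6√2 ℏ ≈ 8.485ℏ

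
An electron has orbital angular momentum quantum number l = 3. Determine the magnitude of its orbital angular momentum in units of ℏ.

|L| = ℏ√(l(l+1)) = ℏ√(3·4) = 2√3 ℏ

|L| = 2√3 ℏ ≈ 3.464ℏ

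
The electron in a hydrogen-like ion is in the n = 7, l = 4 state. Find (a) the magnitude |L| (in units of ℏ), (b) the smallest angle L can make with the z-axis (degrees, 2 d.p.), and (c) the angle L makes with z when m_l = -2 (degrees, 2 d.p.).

|L| = 2√5 ℏ ≈ 4.472ℏ; θ_min ≈ 26.57°; θ(m_l=-2) ≈ 116.57°

|L| = ℏ√(4·5) = 2√5 ℏ ≈ 4.472ℏ.
cos θ_min = 4/√20, so θ_min ≈ 26.57°.
For m_l = -2: cos θ = -2/√20, θ ≈ 116.57°.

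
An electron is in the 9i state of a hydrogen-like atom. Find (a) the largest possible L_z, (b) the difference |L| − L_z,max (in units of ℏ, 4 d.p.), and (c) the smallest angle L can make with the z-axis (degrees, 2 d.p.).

L_z,max = 6ℏ; |L|−L_z,max ≈ 0.4807ℏ; θ_min ≈ 22.21°

For 9i, l = 6.
L_z,max = lℏ = 6ℏ.
|L| − L_z,max = (√42 − 6)ℏ ≈ 0.4807ℏ.
cos θ_min = 6/√42, so θ_min ≈ 22.21°.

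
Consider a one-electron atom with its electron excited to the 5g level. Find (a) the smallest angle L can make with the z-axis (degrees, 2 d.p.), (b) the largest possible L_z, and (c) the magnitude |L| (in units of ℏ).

The 5g level has l = 4.
cos θ_min = 4/√20, so θ_min ≈ 26.57°.
L_z,max = lℏ = 4ℏ.
|L| = ℏ√(4·5) = 2√5 ℏ ≈ 4.472ℏ.

θ_min ≈ 26.57°; L_z,max = 4ℏ; |L| = 2√5 ℏ ≈ 4.472ℏ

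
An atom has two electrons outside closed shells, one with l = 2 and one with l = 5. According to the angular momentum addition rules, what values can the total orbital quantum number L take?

Angular momentum addition gives L = |l₁ − l₂|, …, l₁ + l₂.
Allowed values: L = 3, 4, 5, 6, 7.

L = 3, 4, 5, 6, 7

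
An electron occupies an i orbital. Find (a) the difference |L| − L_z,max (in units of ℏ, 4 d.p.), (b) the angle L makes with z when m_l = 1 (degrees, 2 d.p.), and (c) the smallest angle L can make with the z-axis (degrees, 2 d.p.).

An i state has l = 6.
|L| − L_z,max = (√42 − 6)ℏ ≈ 0.4807ℏ.
For m_l = 1: cos θ = 1/√42, θ ≈ 81.12°.
cos θ_min = 6/√42, so θ_min ≈ 22.21°.

|L|−L_z,max ≈ 0.4807ℏ; θ(m_l=1) ≈ 81.12°; θ_min ≈ 22.21°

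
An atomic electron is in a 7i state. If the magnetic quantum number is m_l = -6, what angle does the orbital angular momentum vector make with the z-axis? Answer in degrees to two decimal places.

θ ≈ 157.79°

The 7i subshell has l = 6.
|L|² = l(l+1)ℏ² = 42ℏ², so |L| = √42 ℏ.
L_z = m_l ℏ = −6ℏ.
cos θ = L_z/|L| = -6/√42, so θ ≈ 157.79°.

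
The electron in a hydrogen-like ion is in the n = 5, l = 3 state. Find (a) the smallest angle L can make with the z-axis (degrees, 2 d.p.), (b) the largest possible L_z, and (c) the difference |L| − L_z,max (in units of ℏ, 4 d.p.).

θ_min ≈ 30.00°; L_z,max = 3ℏ; |L|−L_z,max ≈ 0.4641ℏ

cos θ_min = 3/√12, so θ_min ≈ 30.00°.
L_z,max = lℏ = 3ℏ.
|L| − L_z,max = (2√3 − 3)ℏ ≈ 0.4641ℏ.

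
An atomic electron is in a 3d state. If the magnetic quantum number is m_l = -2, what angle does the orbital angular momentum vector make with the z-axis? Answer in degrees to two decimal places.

For 3d, l = 2.
|L|² = l(l+1)ℏ² = 6ℏ², so |L| = √6 ℏ.
L_z = m_l ℏ = −2ℏ.
cos θ = L_z/|L| = -2/√6, so θ ≈ 144.74°.

θ ≈ 144.74°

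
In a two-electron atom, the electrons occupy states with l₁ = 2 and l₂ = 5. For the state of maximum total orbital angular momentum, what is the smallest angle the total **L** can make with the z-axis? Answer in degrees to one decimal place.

θ_min ≈ 20.7°

By the triangle rule, |l₁ − l₂| ≤ L ≤ l₁ + l₂.
L ∈ {3, 4, 5, 6, 7}.
The maximum is L = 7, with |L_tot| = ℏ√(7·8) = 2√14 ℏ.
The minimum angle with z is arccos(7/√56) ≈ 20.7°.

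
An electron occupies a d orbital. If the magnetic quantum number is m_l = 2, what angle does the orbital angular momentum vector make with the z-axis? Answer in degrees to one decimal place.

For a d orbital, l = 2.
|L| = √(l(l+1)) ℏ = √6 ℏ.
L_z = m_l ℏ = 2ℏ.
cos θ = L_z/|L| = 2/√6, so θ ≈ 35.3°.

θ ≈ 35.3°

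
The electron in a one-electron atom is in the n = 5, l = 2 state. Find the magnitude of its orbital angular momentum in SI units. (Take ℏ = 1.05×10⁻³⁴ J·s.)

|L| = 2.57×10⁻³⁴ J·s

|L| = ℏ√(l(l+1)) = ℏ√(2·3) = √6 ℏ
Numerically, |L| = 2.449 × (1.05×10⁻³⁴ J·s) = 2.57×10⁻³⁴ J·s.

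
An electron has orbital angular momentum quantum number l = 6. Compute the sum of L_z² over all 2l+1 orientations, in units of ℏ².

Σ(L_z)² = 182 ℏ²

m_l runs from −6 to 6, i.e. {-6, -5, -4, -3, -2, -1, 0, 1, 2, 3, 4, 5, 6}.
Σ m_l² = 2·(1 + 4 + 9 + 16 + 25 + 36) = 182.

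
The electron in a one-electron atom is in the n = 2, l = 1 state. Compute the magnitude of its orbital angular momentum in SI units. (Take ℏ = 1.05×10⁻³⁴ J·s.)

|L| = ℏ√(l(l+1)) = ℏ√(1·2) = √2 ℏ
Numerically, |L| = 1.414 × (1.05×10⁻³⁴ J·s) = 1.48×10⁻³⁴ J·s.

|L| = 1.48×10⁻³⁴ J·s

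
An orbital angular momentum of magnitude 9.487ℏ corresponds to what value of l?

|L| = ℏ√(l(l+1)), so l(l+1) = 90.
l² + l − 90 = 0 ⇒ l = 9.

l = 9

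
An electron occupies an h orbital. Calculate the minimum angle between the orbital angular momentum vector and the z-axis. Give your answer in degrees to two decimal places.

The letter h corresponds to l = 5.
|L| = ℏ√(l(l+1)) = √30 ℏ.
The smallest angle corresponds to the largest L_z, i.e. m_l = l = 5, giving L_z = 5ℏ.
cos θ_min = 5/√30, so θ_min ≈ 24.09°.

θ_min ≈ 24.09°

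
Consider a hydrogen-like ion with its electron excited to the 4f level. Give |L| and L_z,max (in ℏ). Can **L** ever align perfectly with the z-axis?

The 4f level has l = 3.
|L| = 2√3 ℏ ≈ 3.4641ℏ, while L_z,max = lℏ = 3ℏ.
Since |L| > L_z,max, the vector can never point exactly along z; the closest it comes is θ_min = arccos(3/√12) ≈ 30.0°.

No: L_z,max = 3ℏ < |L| = 2√3 ℏ ≈ 3.464ℏ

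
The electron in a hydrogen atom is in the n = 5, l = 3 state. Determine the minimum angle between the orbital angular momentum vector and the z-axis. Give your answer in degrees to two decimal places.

|L| = ℏ√(l(l+1)) = 2√3 ℏ.
The smallest angle corresponds to the largest L_z, i.e. m_l = l = 3, giving L_z = 3ℏ.
cos θ_min = 3/√12, so θ_min ≈ 30.00°.

θ_min ≈ 30.00°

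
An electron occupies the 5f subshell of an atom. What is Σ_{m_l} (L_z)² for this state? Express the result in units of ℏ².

Σ(L_z)² = 28 ℏ²

For 5f, l = 3.
m_l runs from −3 to 3, i.e. {-3, -2, -1, 0, 1, 2, 3}.
Σ m_l² = l(l+1)(2l+1)/3 = 3·4·7/3 = 28.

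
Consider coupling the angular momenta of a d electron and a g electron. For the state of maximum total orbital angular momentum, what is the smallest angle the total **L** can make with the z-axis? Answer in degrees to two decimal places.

θ_min ≈ 22.21°

Angular momentum addition gives L = |l₁ − l₂|, …, l₁ + l₂.
Allowed values: L = 2, 3, 4, 5, 6.
The maximum is L = 6, with |L_tot| = ℏ√(6·7) = √42 ℏ.
The minimum angle with z is arccos(6/√42) ≈ 22.21°.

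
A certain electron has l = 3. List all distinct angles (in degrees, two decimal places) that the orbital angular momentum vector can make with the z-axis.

|L| = ℏ√(l(l+1)) = 2√3 ℏ.
cos θ = m_l/√12 for each m_l ∈ {-3, -2, -1, 0, 1, 2, 3}.

θ ∈ {30.00°, 54.74°, 73.22°, 90.00°, 106.78°, 125.26°, 150.00°}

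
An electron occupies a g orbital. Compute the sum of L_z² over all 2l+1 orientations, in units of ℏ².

A g state has l = 4.
m_l runs from −4 to 4, i.e. {-4, -3, -2, -1, 0, 1, 2, 3, 4}.
Σ m_l² = l(l+1)(2l+1)/3 = 4·5·9/3 = 60.

Σ(L_z)² = 60 ℏ²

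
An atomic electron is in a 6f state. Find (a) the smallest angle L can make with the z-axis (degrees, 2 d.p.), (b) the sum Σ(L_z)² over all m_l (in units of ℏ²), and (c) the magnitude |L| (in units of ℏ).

θ_min ≈ 30.00°; Σ(L_z)² = 28 ℏ²; |L| = 2√3 ℏ ≈ 3.464ℏ

The 6f subshell has l = 3.
cos θ_min = 3/√12, so θ_min ≈ 30.00°.
Σ m_l² = 28, so Σ(L_z)² = 28 ℏ².
|L| = ℏ√(3·4) = 2√3 ℏ ≈ 3.464ℏ.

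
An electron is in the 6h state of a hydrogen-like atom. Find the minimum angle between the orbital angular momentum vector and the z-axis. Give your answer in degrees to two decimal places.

θ_min ≈ 24.09°

For 6h, l = 5.
|L| = √(l(l+1)) ℏ = √30 ℏ.
The smallest angle corresponds to the largest L_z, i.e. m_l = l = 5, giving L_z = 5ℏ.
cos θ_min = 5/√30, so θ_min ≈ 24.09°.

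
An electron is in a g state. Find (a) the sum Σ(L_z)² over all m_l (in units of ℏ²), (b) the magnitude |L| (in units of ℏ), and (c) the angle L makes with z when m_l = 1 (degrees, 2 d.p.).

Σ(L_z)² = 60 ℏ²; |L| = 2√5 ℏ ≈ 4.472ℏ; θ(m_l=1) ≈ 77.08°

A g state has l = 4.
Σ m_l² = 60, so Σ(L_z)² = 60 ℏ².
|L| = ℏ√(4·5) = 2√5 ℏ ≈ 4.472ℏ.
For m_l = 1: cos θ = 1/√20, θ ≈ 77.08°.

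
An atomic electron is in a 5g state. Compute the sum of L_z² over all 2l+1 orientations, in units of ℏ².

For 5g, l = 4.
m_l ∈ {-4, -3, -2, -1, 0, 1, 2, 3, 4}.
Σ m_l² = l(l+1)(2l+1)/3 = 4·5·9/3 = 60.

Σ(L_z)² = 60 ℏ²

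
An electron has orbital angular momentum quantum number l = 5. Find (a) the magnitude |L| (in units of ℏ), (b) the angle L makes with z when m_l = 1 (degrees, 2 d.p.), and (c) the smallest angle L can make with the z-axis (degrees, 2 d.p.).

|L| = ℏ√(5·6) = √30 ℏ ≈ 5.477ℏ.
For m_l = 1: cos θ = 1/√30, θ ≈ 79.48°.
cos θ_min = 5/√30, so θ_min ≈ 24.09°.

|L| = √30 ℏ ≈ 5.477ℏ; θ(m_l=1) ≈ 79.48°; θ_min ≈ 24.09°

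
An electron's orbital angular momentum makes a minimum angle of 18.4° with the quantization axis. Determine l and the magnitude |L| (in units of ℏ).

l = 9, |L| = 3√10 ℏ ≈ 9.487ℏ

cos θ_min = l/√(l(l+1)) = √(l/(l+1)), so l/(l+1) = cos²(18.4°) = 0.9004.
Thus l = 0.9004/(1 − 0.9004) ≈ 9.
Then |L| = ℏ√(9·10) = 3√10 ℏ.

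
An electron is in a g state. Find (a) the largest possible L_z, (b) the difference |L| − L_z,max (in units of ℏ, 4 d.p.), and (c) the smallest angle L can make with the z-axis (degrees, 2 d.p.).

L_z,max = 4ℏ; |L|−L_z,max ≈ 0.4721ℏ; θ_min ≈ 26.57°

G corresponds to l = 4.
L_z,max = lℏ = 4ℏ.
|L| − L_z,max = (2√5 − 4)ℏ ≈ 0.4721ℏ.
cos θ_min = 4/√20, so θ_min ≈ 26.57°.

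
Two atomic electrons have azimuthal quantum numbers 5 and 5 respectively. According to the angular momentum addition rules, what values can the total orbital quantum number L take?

L runs from |5 − 5| = 0 to 5 + 5 = 10.
L ∈ {0, 1, 2, 3, 4, 5, 6, 7, 8, 9, 10}.

L = 0, 1, 2, 3, 4, 5, 6, 7, 8, 9, 10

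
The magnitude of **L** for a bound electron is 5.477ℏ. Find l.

Since |L|² = l(l+1)ℏ², l(l+1) = 30.
l² + l − 30 = 0 ⇒ l = 5.

l = 5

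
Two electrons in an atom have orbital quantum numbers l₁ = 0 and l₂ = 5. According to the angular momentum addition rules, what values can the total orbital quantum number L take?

L = 5

The total orbital quantum number L ranges from |l₁ − l₂| to l₁ + l₂ in integer steps.
Allowed values: L = 5.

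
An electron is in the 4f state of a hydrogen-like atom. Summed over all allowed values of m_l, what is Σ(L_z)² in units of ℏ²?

For 4f, l = 3.
m_l ∈ {-3, -2, -1, 0, 1, 2, 3}.
Σ m_l² = l(l+1)(2l+1)/3 = 3·4·7/3 = 28.

Σ(L_z)² = 28 ℏ²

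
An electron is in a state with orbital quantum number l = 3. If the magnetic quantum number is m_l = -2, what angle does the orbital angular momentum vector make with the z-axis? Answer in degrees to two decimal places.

|L|² = l(l+1)ℏ² = 12ℏ², so |L| = 2√3 ℏ.
L_z = m_l ℏ = −2ℏ.
cos θ = L_z/|L| = -2/√12, so θ ≈ 125.26°.

θ ≈ 125.26°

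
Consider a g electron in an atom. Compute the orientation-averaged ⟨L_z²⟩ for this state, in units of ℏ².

A g state has l = 4.
m_l runs from −4 to 4, i.e. {-4, -3, -2, -1, 0, 1, 2, 3, 4}.
⟨L_z²⟩ = ℏ²·l(l+1)/3 = 6.667ℏ².

⟨L_z²⟩ = 6.667 ℏ²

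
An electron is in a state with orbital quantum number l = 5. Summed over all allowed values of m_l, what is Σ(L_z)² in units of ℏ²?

Σ(L_z)² = 110 ℏ²

m_l runs from −5 to 5, i.e. {-5, -4, -3, -2, -1, 0, 1, 2, 3, 4, 5}.
Summing m² from −5 to 5: Σ m_l² = 110.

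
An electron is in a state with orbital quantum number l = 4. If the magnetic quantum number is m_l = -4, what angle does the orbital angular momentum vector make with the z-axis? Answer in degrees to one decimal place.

θ ≈ 153.4°

|L| = ℏ√(l(l+1)) = 2√5 ℏ.
L_z = m_l ℏ = −4ℏ.
cos θ = L_z/|L| = -4/√20, so θ ≈ 153.4°.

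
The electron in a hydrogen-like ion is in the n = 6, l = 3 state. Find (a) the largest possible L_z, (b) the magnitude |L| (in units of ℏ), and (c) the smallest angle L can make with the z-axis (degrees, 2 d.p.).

L_z,max = lℏ = 3ℏ.
|L| = ℏ√(3·4) = 2√3 ℏ ≈ 3.464ℏ.
cos θ_min = 3/√12, so θ_min ≈ 30.00°.

L_z,max = 3ℏ; |L| = 2√3 ℏ ≈ 3.464ℏ; θ_min ≈ 30.00°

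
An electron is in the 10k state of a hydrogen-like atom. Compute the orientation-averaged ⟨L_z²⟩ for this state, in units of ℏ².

⟨L_z²⟩ = 18.67 ℏ²

10k means n = 10, l = 7.
The allowed m_l values are -7, -6, -5, -4, -3, -2, -1, 0, 1, 2, 3, 4, 5, 6, 7.
⟨L_z²⟩ = ℏ²·l(l+1)/3 = 18.67ℏ².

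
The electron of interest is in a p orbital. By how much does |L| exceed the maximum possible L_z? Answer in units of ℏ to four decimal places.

|L| − L_z,max ≈ 0.4142ℏ

A p state has l = 1.
|L| = √2 ℏ ≈ 1.4142ℏ, while L_z,max = lℏ = 1ℏ.
The difference is (√2 − 1)ℏ ≈ 0.4142ℏ.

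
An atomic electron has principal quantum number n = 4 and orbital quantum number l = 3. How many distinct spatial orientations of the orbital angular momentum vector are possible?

7

The number of m_l values is 2l + 1 = 2·3 + 1 = 7.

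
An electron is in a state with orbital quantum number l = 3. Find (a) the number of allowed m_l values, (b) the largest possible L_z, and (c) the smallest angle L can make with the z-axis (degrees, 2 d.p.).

There are 2l+1 = 7 values of m_l.
L_z,max = lℏ = 3ℏ.
cos θ_min = 3/√12, so θ_min ≈ 30.00°.

7 values; L_z,max = 3ℏ; θ_min ≈ 30.00°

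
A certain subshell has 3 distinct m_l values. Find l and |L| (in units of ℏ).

Since there are 2l+1 = 3 values of m_l, l = 1.
|L| = ℏ√(l(l+1)) = ℏ√(1·2) = √2 ℏ.

l = 1, |L| = √2 ℏ ≈ 1.414ℏ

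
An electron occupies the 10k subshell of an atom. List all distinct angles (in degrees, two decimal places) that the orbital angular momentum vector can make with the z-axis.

θ ∈ {20.70°, 36.70°, 48.08°, 57.69°, 66.37°, 74.50°, 82.32°, 90.00°, 97.68°, 105.50°, 113.63°, 122.31°, 131.92°, 143.30°, 159.30°}

For 10k, l = 7.
|L| = √(l(l+1)) ℏ = 2√14 ℏ.
cos θ = m_l/√56 for each m_l ∈ {-7, -6, -5, -4, -3, -2, -1, 0, 1, 2, 3, 4, 5, 6, 7}.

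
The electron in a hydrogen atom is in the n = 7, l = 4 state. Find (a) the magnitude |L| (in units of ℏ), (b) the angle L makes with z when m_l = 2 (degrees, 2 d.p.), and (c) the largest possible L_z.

|L| = 2√5 ℏ ≈ 4.472ℏ; θ(m_l=2) ≈ 63.43°; L_z,max = 4ℏ

|L| = ℏ√(4·5) = 2√5 ℏ ≈ 4.472ℏ.
For m_l = 2: cos θ = 2/√20, θ ≈ 63.43°.
L_z,max = lℏ = 4ℏ.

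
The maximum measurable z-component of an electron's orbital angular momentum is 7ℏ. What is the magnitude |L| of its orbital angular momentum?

|L| = 2√14 ℏ ≈ 7.483ℏ

Since max m_l = l, l = 7.
|L| = ℏ√(l(l+1)) = 2√14 ℏ.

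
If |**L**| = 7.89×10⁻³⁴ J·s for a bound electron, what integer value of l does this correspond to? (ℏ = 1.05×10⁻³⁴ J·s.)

l = 7

Dividing by ℏ: |L|/ℏ ≈ 7.514.
(|L|/ℏ)² = l(l+1) ≈ 56.46 ⇒ l = 7.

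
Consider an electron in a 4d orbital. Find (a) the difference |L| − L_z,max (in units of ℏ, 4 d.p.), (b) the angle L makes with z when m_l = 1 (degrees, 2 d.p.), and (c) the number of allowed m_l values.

The 4d subshell has l = 2.
|L| − L_z,max = (√6 − 2)ℏ ≈ 0.4495ℏ.
For m_l = 1: cos θ = 1/√6, θ ≈ 65.91°.
There are 2l+1 = 5 values of m_l.

|L|−L_z,max ≈ 0.4495ℏ; θ(m_l=1) ≈ 65.91°; 5 values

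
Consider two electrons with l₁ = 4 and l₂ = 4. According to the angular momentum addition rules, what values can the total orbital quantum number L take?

Angular momentum addition gives L = |l₁ − l₂|, …, l₁ + l₂.
L ∈ {0, 1, 2, 3, 4, 5, 6, 7, 8}.

L = 0, 1, 2, 3, 4, 5, 6, 7, 8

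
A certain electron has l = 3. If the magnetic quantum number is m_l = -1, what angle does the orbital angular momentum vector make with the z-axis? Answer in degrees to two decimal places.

θ ≈ 106.78°

|L| = √(l(l+1)) ℏ = 2√3 ℏ.
L_z = m_l ℏ = −1ℏ.
cos θ = L_z/|L| = -1/√12, so θ ≈ 106.78°.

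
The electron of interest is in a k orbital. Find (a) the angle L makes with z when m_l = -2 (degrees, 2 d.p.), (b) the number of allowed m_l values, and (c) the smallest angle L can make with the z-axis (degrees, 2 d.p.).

θ(m_l=-2) ≈ 105.50°; 15 values; θ_min ≈ 20.70°

For a k orbital, l = 7.
For m_l = -2: cos θ = -2/√56, θ ≈ 105.50°.
There are 2l+1 = 15 values of m_l.
cos θ_min = 7/√56, so θ_min ≈ 20.70°.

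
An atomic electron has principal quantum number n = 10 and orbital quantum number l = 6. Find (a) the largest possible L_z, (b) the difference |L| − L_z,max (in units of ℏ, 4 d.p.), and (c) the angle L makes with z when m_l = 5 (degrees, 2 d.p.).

L_z,max = 6ℏ; |L|−L_z,max ≈ 0.4807ℏ; θ(m_l=5) ≈ 39.51°

L_z,max = lℏ = 6ℏ.
|L| − L_z,max = (√42 − 6)ℏ ≈ 0.4807ℏ.
For m_l = 5: cos θ = 5/√42, θ ≈ 39.51°.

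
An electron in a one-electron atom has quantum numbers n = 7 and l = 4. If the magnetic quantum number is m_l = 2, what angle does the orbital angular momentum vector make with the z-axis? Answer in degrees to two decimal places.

θ ≈ 63.43°

|L|² = l(l+1)ℏ² = 20ℏ², so |L| = 2√5 ℏ.
L_z = m_l ℏ = 2ℏ.
cos θ = L_z/|L| = 2/√20, so θ ≈ 63.43°.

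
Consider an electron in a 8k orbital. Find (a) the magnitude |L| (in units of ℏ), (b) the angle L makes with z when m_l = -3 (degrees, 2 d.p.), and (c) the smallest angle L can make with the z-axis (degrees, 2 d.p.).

|L| = 2√14 ℏ ≈ 7.483ℏ; θ(m_l=-3) ≈ 113.63°; θ_min ≈ 20.70°

The 8k subshell has l = 7.
|L| = ℏ√(7·8) = 2√14 ℏ ≈ 7.483ℏ.
For m_l = -3: cos θ = -3/√56, θ ≈ 113.63°.
cos θ_min = 7/√56, so θ_min ≈ 20.70°.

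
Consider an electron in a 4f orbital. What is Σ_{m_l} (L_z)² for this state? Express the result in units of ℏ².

Σ(L_z)² = 28 ℏ²

For 4f, l = 3.
m_l ∈ {-3, -2, -1, 0, 1, 2, 3}.
Σ m_l² = l(l+1)(2l+1)/3 = 3·4·7/3 = 28.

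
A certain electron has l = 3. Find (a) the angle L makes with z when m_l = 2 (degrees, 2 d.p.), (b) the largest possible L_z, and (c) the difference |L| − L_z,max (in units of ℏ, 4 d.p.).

For m_l = 2: cos θ = 2/√12, θ ≈ 54.74°.
L_z,max = lℏ = 3ℏ.
|L| − L_z,max = (2√3 − 3)ℏ ≈ 0.4641ℏ.

θ(m_l=2) ≈ 54.74°; L_z,max = 3ℏ; |L|−L_z,max ≈ 0.4641ℏ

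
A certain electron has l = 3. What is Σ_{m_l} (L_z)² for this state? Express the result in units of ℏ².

m_l ∈ {-3, -2, -1, 0, 1, 2, 3}.
Σ m_l² = 2·(1 + 4 + 9) = 28.

Σ(L_z)² = 28 ℏ²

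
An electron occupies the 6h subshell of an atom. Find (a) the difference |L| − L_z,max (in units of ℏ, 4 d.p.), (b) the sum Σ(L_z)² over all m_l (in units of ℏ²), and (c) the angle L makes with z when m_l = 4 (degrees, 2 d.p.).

|L|−L_z,max ≈ 0.4772ℏ; Σ(L_z)² = 110 ℏ²; θ(m_l=4) ≈ 43.09°

6h means n = 6, l = 5.
|L| − L_z,max = (√30 − 5)ℏ ≈ 0.4772ℏ.
Σ m_l² = 110, so Σ(L_z)² = 110 ℏ².
For m_l = 4: cos θ = 4/√30, θ ≈ 43.09°.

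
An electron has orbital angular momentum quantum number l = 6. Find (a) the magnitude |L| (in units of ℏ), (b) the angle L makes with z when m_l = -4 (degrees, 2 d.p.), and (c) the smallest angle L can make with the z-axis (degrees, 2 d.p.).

|L| = ℏ√(6·7) = √42 ℏ ≈ 6.481ℏ.
For m_l = -4: cos θ = -4/√42, θ ≈ 128.11°.
cos θ_min = 6/√42, so θ_min ≈ 22.21°.

|L| = √42 ℏ ≈ 6.481ℏ; θ(m_l=-4) ≈ 128.11°; θ_min ≈ 22.21°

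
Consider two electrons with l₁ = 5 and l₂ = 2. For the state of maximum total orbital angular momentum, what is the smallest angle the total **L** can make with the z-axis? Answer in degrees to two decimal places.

θ_min ≈ 20.70°

By the triangle rule, |l₁ − l₂| ≤ L ≤ l₁ + l₂.
Allowed values: L = 3, 4, 5, 6, 7.
The maximum is L = 7, with |L_tot| = ℏ√(7·8) = 2√14 ℏ.
The minimum angle with z is arccos(7/√56) ≈ 20.70°.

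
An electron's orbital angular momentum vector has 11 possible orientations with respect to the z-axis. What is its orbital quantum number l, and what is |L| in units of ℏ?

l = 5, |L| = √30 ℏ ≈ 5.477ℏ

11 = 2l + 1, so l = (11−1)/2 = 5.
|L| = ℏ√(l(l+1)) = ℏ√(5·6) = √30 ℏ.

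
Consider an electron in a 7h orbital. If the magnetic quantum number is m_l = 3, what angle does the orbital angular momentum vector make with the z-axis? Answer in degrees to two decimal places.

7h means n = 7, l = 5.
|L|² = l(l+1)ℏ² = 30ℏ², so |L| = √30 ℏ.
L_z = m_l ℏ = 3ℏ.
cos θ = L_z/|L| = 3/√30, so θ ≈ 56.79°.

θ ≈ 56.79°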